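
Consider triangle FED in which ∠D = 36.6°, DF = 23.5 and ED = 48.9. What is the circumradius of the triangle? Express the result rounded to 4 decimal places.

R ≈ 27.7926

By the law of cosines, FE² = ED² + DF² − 2·ED·DF·cos D = 1098.3, so FE ≈ 33.141.
Area = ½·ED·DF·sin D ≈ 342.58.
Circumradius = FE/(2 sin D) ≈ 27.793.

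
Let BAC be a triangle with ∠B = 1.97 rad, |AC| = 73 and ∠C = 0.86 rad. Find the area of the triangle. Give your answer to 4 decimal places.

area ≈ 671.8882

The third angle is ∠A = π − ∠C − ∠B = 0.312 rad.
Law of sines: |CB| = |AC|·sin A/sin B ≈ 24.29.
Law of sines: |BA| = |AC|·sin C/sin B ≈ 60.044.
Area = ½·|AC|·|CB|·sin C ≈ 671.89.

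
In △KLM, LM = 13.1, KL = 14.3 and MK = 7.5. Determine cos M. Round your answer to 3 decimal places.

By the law of cosines, cos M = (LM² + MK² − KL²) / (2·LM·MK) ≈ 0.11893, so ∠M ≈ 83.17°.

cos M ≈ 0.119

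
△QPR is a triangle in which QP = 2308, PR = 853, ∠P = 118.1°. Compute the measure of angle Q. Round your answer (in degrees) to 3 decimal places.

By the law of cosines, RQ² = QP² + PR² − 2·QP·PR·cos P = 7.9091e+06, so RQ ≈ 2812.3.
Law of cosines again: cos Q = (RQ² + QP² − PR²)/(2·RQ·QP) ≈ 0.96354, so ∠Q ≈ 15.52°.

∠Q ≈ 15.519°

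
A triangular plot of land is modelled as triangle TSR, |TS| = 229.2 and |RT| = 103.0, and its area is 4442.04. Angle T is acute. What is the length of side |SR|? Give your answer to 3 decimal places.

From area = ½·|RT|·|TS|·sin T, we get sin T = 2·area/(|RT|·|TS|) ≈ 0.37632.
Taking the acute solution, ∠T ≈ 22.11°.
Law of cosines then gives |SR| ≈ 139.27.

139.274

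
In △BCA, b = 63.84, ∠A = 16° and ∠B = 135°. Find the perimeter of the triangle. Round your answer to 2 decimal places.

132.50

The third angle is ∠C = 180° − ∠A − ∠B = 29.00°.
Law of sines: c = b·sin C/sin B ≈ 43.77.
Law of sines: a = b·sin A/sin B ≈ 24.885.
Semiperimeter s = (63.84+43.77+24.885)/2 = 66.248.
Perimeter = 63.84 + 43.77 + 24.885 = 132.5.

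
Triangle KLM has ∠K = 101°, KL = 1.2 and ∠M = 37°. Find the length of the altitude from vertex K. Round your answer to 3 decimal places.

0.803

The third angle is ∠L = 180° − ∠M − ∠K = 42.00°.
Law of sines: LM = KL·sin K/sin M ≈ 1.9573.
Law of sines: MK = KL·sin L/sin M ≈ 1.3342.
Area = ½·KL·LM·sin L ≈ 0.78583.
The altitude from K has length 2·area/LM ≈ 0.80296.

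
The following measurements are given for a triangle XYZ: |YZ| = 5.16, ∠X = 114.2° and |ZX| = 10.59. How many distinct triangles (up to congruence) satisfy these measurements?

|ZX|·sin X = 10.59·sin(114.2°) ≈ 9.659.
Since ∠X is not acute, a triangle exists only if |YZ| > |ZX|; here |YZ| ≤ |ZX|, so there is no triangle.

0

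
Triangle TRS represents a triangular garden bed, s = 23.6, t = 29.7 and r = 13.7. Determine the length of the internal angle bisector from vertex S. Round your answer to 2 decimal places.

16.93

By the law of cosines, cos S = (t² + r² − s²) / (2·t·r) ≈ 0.63017, so ∠S ≈ 50.94°.
The bisector from S has length 2·t·r·cos(∠S/2)/(t+r) ≈ 16.929.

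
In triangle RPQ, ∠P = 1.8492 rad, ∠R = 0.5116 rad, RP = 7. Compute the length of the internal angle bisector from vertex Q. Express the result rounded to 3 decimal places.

The third angle is ∠Q = π − ∠R − ∠P = 0.7808 rad.
Law of sines: PQ = RP·sin R/sin Q ≈ 4.869.
Law of sines: QR = RP·sin P/sin Q ≈ 9.5625.
The bisector from Q has length 2·PQ·QR·cos(∠Q/2)/(PQ+QR) ≈ 5.967.

5.967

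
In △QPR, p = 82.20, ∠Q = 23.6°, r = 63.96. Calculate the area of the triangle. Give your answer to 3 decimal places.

area ≈ 1052.420

Area = ½·p·r·sin Q ≈ 1052.4.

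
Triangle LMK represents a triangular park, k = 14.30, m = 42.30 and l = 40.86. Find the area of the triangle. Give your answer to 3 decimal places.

area ≈ 291.380

Semiperimeter s = (40.86 + 42.3 + 14.3)/2 = 48.73.
Heron's formula: area = √(48.73·7.87·6.43·34.43) ≈ 291.38.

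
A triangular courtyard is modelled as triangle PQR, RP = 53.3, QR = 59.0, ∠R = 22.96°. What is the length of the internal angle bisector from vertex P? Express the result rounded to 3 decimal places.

By the law of cosines, PQ² = QR² + RP² − 2·QR·RP·cos R = 530.75, so PQ ≈ 23.038.
Law of cosines again: cos P = (RP² + PQ² − QR²)/(2·RP·PQ) ≈ -0.04453, so ∠P ≈ 92.55°.
The bisector from P has length 2·RP·PQ·cos(∠P/2)/(RP+PQ) ≈ 22.236.

22.236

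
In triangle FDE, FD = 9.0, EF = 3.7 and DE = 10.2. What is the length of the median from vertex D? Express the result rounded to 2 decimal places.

9.44

Median from D: ½√(2·FD² + 2·DE² − EF²) ≈ 9.4391.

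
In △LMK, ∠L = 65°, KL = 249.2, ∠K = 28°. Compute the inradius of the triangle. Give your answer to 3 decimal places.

44.656

The third angle is ∠M = 180° − ∠K − ∠L = 87.00°.
Law of sines: MK = KL·sin L/sin M ≈ 226.16.
Law of sines: LM = KL·sin K/sin M ≈ 117.15.
Area = ½·KL·MK·sin K ≈ 13230.
Semiperimeter s = (226.16+249.2+117.15)/2 = 296.26.
Inradius = area/s = 13230/296.26 ≈ 44.656.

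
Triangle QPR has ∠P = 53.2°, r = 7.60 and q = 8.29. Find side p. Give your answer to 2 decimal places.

By the law of cosines, p² = r² + q² − 2·r·q·cos P = 51.002, so p ≈ 7.1416.

7.14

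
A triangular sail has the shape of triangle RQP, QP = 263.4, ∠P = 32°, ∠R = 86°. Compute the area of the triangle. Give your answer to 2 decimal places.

area ≈ 16270.67

The third angle is ∠Q = 180° − ∠P − ∠R = 62.00°.
Law of sines: PR = QP·sin Q/sin R ≈ 233.14.
Law of sines: RQ = QP·sin P/sin R ≈ 139.92.
Area = ½·QP·PR·sin P ≈ 16271.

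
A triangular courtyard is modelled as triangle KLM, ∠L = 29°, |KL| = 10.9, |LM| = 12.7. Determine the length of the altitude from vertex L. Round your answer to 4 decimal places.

10.8938

By the law of cosines, |MK|² = |KL|² + |LM|² − 2·|KL|·|LM|·cos L = 37.953, so |MK| ≈ 6.1606.
Area = ½·|KL|·|LM|·sin L ≈ 33.556.
The altitude from L has length 2·area/|MK| ≈ 10.894.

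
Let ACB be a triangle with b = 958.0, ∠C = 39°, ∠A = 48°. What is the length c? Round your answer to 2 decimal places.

603.72

The third angle is ∠B = 180° − ∠A − ∠C = 93.00°.
Law of sines: c = b·sin C/sin B ≈ 603.72.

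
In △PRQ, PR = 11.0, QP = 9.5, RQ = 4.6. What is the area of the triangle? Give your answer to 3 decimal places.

21.718

Semiperimeter s = (4.6 + 9.5 + 11)/2 = 12.55.
Heron's formula: area = √(12.55·7.95·3.05·1.55) ≈ 21.718.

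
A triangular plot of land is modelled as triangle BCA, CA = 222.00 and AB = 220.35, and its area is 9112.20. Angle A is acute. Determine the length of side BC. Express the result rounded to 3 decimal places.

83.939

From area = ½·CA·AB·sin A, we get sin A = 2·area/(CA·AB) ≈ 0.37255.
Taking the acute solution, ∠A ≈ 21.87°.
Law of cosines then gives BC ≈ 83.939.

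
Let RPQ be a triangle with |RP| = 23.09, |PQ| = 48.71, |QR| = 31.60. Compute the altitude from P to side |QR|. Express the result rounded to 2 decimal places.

Semiperimeter s = (48.71 + 31.6 + 23.09)/2 = 51.7.
Heron's formula: area = √(51.7·2.99·20.1·28.61) ≈ 298.15.
The altitude from P has length 2·area/|QR| ≈ 18.87.

h_P ≈ 18.87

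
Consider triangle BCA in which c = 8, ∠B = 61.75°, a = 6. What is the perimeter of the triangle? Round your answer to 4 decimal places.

perimeter ≈ 21.3866

By the law of cosines, b² = c² + a² − 2·c·a·cos B = 54.561, so b ≈ 7.3866.
Semiperimeter s = (7.3866+8+6)/2 = 10.693.
Perimeter = 7.3866 + 8 + 6 = 21.387.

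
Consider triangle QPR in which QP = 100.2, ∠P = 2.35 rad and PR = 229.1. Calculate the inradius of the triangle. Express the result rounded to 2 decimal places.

r ≈ 25.63

By the law of cosines, RQ² = QP² + PR² − 2·QP·PR·cos P = 94790, so RQ ≈ 307.88.
Area = ½·QP·PR·sin P ≈ 8166.2.
Semiperimeter s = (229.1+307.88+100.2)/2 = 318.59.
Inradius = area/s = 8166.2/318.59 ≈ 25.632.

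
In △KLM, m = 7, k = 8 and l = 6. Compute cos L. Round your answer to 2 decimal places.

cos L ≈ 0.69

By the law of cosines, cos L = (m² + k² − l²) / (2·m·k) ≈ 0.68750, so ∠L ≈ 46.57°.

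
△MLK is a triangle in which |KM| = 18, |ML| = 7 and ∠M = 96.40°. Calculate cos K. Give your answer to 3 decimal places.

By the law of cosines, |LK|² = |KM|² + |ML|² − 2·|KM|·|ML|·cos M = 401.09, so |LK| ≈ 20.027.
Law of cosines again: cos K = (|LK|² + |KM|² − |ML|²)/(2·|LK|·|KM|) ≈ 0.93774, so ∠K ≈ 20.33°.

cos K ≈ 0.938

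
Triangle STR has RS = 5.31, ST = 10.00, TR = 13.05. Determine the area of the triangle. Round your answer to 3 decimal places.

24.374

Semiperimeter s = (13.05 + 5.31 + 10)/2 = 14.18.
Heron's formula: area = √(14.18·1.13·8.87·4.18) ≈ 24.374.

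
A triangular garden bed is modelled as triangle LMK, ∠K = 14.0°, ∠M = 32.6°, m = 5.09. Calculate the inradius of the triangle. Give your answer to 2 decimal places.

0.59

The third angle is ∠L = 180° − ∠M − ∠K = 133.40°.
Law of sines: l = m·sin L/sin M ≈ 6.8643.
Law of sines: k = m·sin K/sin M ≈ 2.2855.
Area = ½·m·l·sin K ≈ 4.2263.
Semiperimeter s = (6.8643+5.09+2.2855)/2 = 7.1199.
Inradius = area/s = 4.2263/7.1199 ≈ 0.59359.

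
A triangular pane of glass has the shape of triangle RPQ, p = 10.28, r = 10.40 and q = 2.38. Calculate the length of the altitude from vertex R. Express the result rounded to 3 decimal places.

h_R ≈ 2.348

Semiperimeter s = (10.4 + 10.28 + 2.38)/2 = 11.53.
Heron's formula: area = √(11.53·1.13·1.25·9.15) ≈ 12.207.
The altitude from R has length 2·area/r ≈ 2.3476.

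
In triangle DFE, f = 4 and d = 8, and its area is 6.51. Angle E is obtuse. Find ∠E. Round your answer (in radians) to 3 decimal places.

∠E ≈ 2.723 rad

From area = ½·d·f·sin E, we get sin E = 2·area/(d·f) ≈ 0.40687.
Taking the obtuse solution, ∠E ≈ 2.723 rad.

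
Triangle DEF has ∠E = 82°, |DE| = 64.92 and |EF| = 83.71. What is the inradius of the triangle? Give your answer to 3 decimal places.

By the law of cosines, |FD|² = |DE|² + |EF|² − 2·|DE|·|EF|·cos E = 9709.3, so |FD| ≈ 98.536.
Area = ½·|DE|·|EF|·sin E ≈ 2690.8.
Semiperimeter s = (83.71+98.536+64.92)/2 = 123.58.
Inradius = area/s = 2690.8/123.58 ≈ 21.773.

r ≈ 21.773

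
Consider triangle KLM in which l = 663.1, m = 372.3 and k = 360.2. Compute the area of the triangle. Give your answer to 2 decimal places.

51583.04

Semiperimeter s = (360.2 + 663.1 + 372.3)/2 = 697.8.
Heron's formula: area = √(697.8·337.6·34.7·325.5) ≈ 51583.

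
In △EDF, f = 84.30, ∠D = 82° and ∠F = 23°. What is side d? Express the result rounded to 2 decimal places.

The third angle is ∠E = 180° − ∠D − ∠F = 75.00°.
Law of sines: d = f·sin D/sin F ≈ 213.65.

213.65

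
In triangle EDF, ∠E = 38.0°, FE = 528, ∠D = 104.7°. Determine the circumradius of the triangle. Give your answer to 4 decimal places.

R ≈ 272.9337

The third angle is ∠F = 180° − ∠E − ∠D = 37.30°.
Law of sines: DF = FE·sin E/sin D ≈ 336.07.
Law of sines: ED = FE·sin F/sin D ≈ 330.79.
Circumradius = FE/(2 sin D) ≈ 272.93.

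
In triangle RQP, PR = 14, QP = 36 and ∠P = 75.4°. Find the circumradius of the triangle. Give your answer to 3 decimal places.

18.179

By the law of cosines, RQ² = QP² + PR² − 2·QP·PR·cos P = 1237.9, so RQ ≈ 35.184.
Area = ½·QP·PR·sin P ≈ 243.86.
Circumradius = RQ/(2 sin P) ≈ 18.179.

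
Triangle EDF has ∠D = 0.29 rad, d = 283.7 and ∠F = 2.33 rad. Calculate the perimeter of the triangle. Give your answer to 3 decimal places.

1497.708

The third angle is ∠E = π − ∠D − ∠F = 0.522 rad.
Law of sines: e = d·sin E/sin D ≈ 494.34.
Law of sines: f = d·sin F/sin D ≈ 719.67.
Semiperimeter s = (494.34+283.7+719.67)/2 = 748.85.
Perimeter = 494.34 + 283.7 + 719.67 = 1497.7.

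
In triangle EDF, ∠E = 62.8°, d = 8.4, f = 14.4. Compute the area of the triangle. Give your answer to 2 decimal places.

53.79

Area = ½·d·f·sin E ≈ 53.792.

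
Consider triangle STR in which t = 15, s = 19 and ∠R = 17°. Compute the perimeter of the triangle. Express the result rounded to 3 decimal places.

By the law of cosines, r² = s² + t² − 2·s·t·cos R = 40.906, so r ≈ 6.3958.
Semiperimeter p = (19+15+6.3958)/2 = 20.198.
Perimeter = 19 + 15 + 6.3958 = 40.396.

40.396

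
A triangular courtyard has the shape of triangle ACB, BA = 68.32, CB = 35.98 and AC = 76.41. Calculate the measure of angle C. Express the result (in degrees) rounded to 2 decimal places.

63.36

By the law of cosines, cos C = (AC² + CB² − BA²) / (2·AC·CB) ≈ 0.44838, so ∠C ≈ 63.36°.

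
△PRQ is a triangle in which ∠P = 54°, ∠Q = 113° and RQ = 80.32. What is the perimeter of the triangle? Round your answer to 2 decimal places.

perimeter ≈ 194.04

The third angle is ∠R = 180° − ∠Q − ∠P = 13.00°.
Law of sines: QP = RQ·sin R/sin P ≈ 22.333.
Law of sines: PR = RQ·sin Q/sin P ≈ 91.389.
Semiperimeter s = (80.32+22.333+91.389)/2 = 97.021.
Perimeter = 80.32 + 22.333 + 91.389 = 194.04.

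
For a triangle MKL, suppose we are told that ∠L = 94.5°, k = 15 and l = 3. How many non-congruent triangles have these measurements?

0

k·sin L = 15·sin(94.5°) ≈ 14.95.
Since ∠L is not acute, a triangle exists only if l > k; here l ≤ k, so there is no triangle.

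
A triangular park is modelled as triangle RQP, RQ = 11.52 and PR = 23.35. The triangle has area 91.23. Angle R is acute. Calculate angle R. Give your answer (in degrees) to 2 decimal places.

42.71

From area = ½·PR·RQ·sin R, we get sin R = 2·area/(PR·RQ) ≈ 0.67831.
Taking the acute solution, ∠R ≈ 42.71°.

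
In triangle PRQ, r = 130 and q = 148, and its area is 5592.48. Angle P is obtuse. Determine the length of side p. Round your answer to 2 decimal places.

264.79

From area = ½·r·q·sin P, we get sin P = 2·area/(r·q) ≈ 0.58134.
Taking the obtuse solution, ∠P ≈ 144.46°.
Law of cosines then gives p ≈ 264.79.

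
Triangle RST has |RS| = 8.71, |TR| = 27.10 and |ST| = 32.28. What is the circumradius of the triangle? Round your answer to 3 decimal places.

18.525

By the law of cosines, cos R = (|TR|² + |RS|² − |ST|²) / (2·|TR|·|RS|) ≈ -0.49086, so ∠R ≈ 2.0839 rad.
Circumradius = |ST|/(2 sin R) ≈ 18.525.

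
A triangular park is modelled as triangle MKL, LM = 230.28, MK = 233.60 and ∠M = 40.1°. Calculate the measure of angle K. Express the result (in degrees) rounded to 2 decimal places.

68.83

By the law of cosines, KL² = LM² + MK² − 2·LM·MK·cos M = 25302, so KL ≈ 159.07.
Law of cosines again: cos K = (MK² + KL² − LM²)/(2·MK·KL) ≈ 0.36119, so ∠K ≈ 68.83°.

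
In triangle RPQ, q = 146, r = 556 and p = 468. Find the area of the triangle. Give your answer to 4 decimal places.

area ≈ 29519.0328

Semiperimeter s = (556 + 468 + 146)/2 = 585.
Heron's formula: area = √(585·29·117·439) ≈ 29519.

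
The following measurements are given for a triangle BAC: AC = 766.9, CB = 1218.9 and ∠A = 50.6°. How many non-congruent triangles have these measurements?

AC·sin A = 766.9·sin(50.6°) ≈ 592.6.
Since CB ≥ AC, exactly one triangle exists.

1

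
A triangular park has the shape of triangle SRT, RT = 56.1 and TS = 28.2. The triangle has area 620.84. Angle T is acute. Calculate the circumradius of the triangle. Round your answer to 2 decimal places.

From area = ½·RT·TS·sin T, we get sin T = 2·area/(RT·TS) ≈ 0.78487.
Taking the acute solution, ∠T ≈ 51.71°.
Law of cosines then gives SR ≈ 44.518.
Circumradius = SR/(2 sin T) ≈ 28.36.

28.36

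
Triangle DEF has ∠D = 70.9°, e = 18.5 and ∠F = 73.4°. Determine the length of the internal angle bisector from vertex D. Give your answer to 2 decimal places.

18.73

The third angle is ∠E = 180° − ∠F − ∠D = 35.70°.
Law of sines: d = e·sin D/sin E ≈ 29.958.
Law of sines: f = e·sin F/sin E ≈ 30.382.
The bisector from D has length 2·e·f·cos(∠D/2)/(e+f) ≈ 18.734.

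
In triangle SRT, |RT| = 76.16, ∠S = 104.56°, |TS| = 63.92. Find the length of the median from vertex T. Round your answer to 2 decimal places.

m_T ≈ 68.86

Law of sines: sin R = |TS|·sin S/|RT| ≈ 0.81233.
Since |RT| ≥ |TS|, only the acute value applies: ∠R ≈ 54.32°.
Then ∠T = 180° − ∠S − ∠R ≈ 21.12°.
Law of sines gives |SR| = |RT|·sin T/sin S ≈ 28.347.
Median from T: ½√(2·|RT|² + 2·|TS|² − |SR|²) ≈ 68.863.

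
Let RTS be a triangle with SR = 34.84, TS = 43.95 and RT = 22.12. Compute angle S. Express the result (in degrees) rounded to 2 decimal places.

By the law of cosines, cos S = (TS² + SR² − RT²) / (2·TS·SR) ≈ 0.86733, so ∠S ≈ 29.85°.

∠S ≈ 29.85°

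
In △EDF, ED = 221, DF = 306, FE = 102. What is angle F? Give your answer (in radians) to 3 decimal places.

0.486

By the law of cosines, cos F = (DF² + FE² − ED²) / (2·DF·FE) ≈ 0.88426, so ∠F ≈ 0.4859 rad.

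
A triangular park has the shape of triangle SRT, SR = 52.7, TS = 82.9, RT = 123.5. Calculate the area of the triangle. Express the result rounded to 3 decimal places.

Semiperimeter s = (123.5 + 82.9 + 52.7)/2 = 129.55.
Heron's formula: area = √(129.55·6.05·46.65·76.85) ≈ 1676.3.

area ≈ 1676.271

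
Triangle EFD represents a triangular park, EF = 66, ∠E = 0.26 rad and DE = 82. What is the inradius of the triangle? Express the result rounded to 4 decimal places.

8.0472

By the law of cosines, FD² = DE² + EF² − 2·DE·EF·cos E = 619.79, so FD ≈ 24.896.
Area = ½·DE·EF·sin E ≈ 695.66.
Semiperimeter s = (24.896+82+66)/2 = 86.448.
Inradius = area/s = 695.66/86.448 ≈ 8.0472.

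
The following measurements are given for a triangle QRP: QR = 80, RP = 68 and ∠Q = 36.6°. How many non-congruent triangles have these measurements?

2

QR·sin Q = 80·sin(36.6°) ≈ 47.7.
Since QR sin Q < RP < QR (47.7 < 68 < 80), two triangles exist.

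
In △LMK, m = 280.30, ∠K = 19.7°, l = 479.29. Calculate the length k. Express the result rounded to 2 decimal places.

By the law of cosines, k² = l² + m² − 2·l·m·cos K = 55323, so k ≈ 235.21.

235.21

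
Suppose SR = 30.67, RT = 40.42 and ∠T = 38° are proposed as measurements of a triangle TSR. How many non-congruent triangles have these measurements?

RT·sin T = 40.42·sin(38°) ≈ 24.89.
Since RT sin T < SR < RT (24.89 < 30.67 < 40.42), two triangles exist.

2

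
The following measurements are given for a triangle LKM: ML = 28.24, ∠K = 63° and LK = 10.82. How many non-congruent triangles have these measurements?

LK·sin K = 10.82·sin(63°) ≈ 9.641.
Since ML ≥ LK, exactly one triangle exists.

1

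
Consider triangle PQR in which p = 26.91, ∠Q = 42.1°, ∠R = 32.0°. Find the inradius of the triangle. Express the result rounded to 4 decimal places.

4.4218

The third angle is ∠P = 180° − ∠Q − ∠R = 105.90°.
Law of sines: q = p·sin Q/sin P ≈ 18.759.
Law of sines: r = p·sin R/sin P ≈ 14.827.
Area = ½·p·q·sin R ≈ 133.75.
Semiperimeter s = (26.91+18.759+14.827)/2 = 30.248.
Inradius = area/s = 133.75/30.248 ≈ 4.4218.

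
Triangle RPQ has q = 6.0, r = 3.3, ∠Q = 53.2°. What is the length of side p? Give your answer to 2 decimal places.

7.36

Law of sines: sin R = r·sin Q/q ≈ 0.44040.
Since q ≥ r, only the acute value applies: ∠R ≈ 26.13°.
Then ∠P = 180° − ∠Q − ∠R ≈ 100.67°.
Law of sines gives p = q·sin P/sin Q ≈ 7.3636.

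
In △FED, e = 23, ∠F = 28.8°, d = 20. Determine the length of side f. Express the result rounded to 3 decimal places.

By the law of cosines, f² = e² + d² − 2·e·d·cos F = 122.8, so f ≈ 11.081.

11.081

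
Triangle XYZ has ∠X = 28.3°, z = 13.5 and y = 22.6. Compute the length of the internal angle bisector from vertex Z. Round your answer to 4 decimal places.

By the law of cosines, x² = y² + z² − 2·y·z·cos X = 155.74, so x ≈ 12.48.
Law of cosines again: cos Z = (x² + y² − z²)/(2·x·y) ≈ 0.85848, so ∠Z ≈ 30.85°.
The bisector from Z has length 2·x·y·cos(∠Z/2)/(x+y) ≈ 15.501.

15.5007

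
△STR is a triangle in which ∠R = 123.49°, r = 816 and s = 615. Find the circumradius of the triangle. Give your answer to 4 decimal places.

Law of sines: sin S = s·sin R/r ≈ 0.62855.
Since r ≥ s, only the acute value applies: ∠S ≈ 38.94°.
Then ∠T = 180° − ∠R − ∠S ≈ 17.57°.
Law of sines gives t = r·sin T/sin R ≈ 295.31.
Circumradius = r/(2 sin R) ≈ 489.22.

489.2191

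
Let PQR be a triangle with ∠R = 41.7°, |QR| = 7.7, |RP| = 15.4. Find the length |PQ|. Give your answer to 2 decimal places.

10.93

By the law of cosines, |PQ|² = |QR|² + |RP|² − 2·|QR|·|RP|·cos R = 119.38, so |PQ| ≈ 10.926.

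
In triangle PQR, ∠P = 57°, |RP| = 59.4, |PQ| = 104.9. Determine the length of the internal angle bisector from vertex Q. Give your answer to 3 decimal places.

By the law of cosines, |QR|² = |RP|² + |PQ|² − 2·|RP|·|PQ|·cos P = 7745, so |QR| ≈ 88.006.
Law of cosines again: cos Q = (|PQ|² + |QR|² − |RP|²)/(2·|PQ|·|QR|) ≈ 0.82436, so ∠Q ≈ 34.48°.
The bisector from Q has length 2·|PQ|·|QR|·cos(∠Q/2)/(|PQ|+|QR|) ≈ 91.414.

91.414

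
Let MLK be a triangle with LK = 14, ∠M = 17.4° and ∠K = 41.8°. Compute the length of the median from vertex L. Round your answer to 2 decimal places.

The third angle is ∠L = 180° − ∠K − ∠M = 120.80°.
Law of sines: KM = LK·sin L/sin M ≈ 40.213.
Law of sines: ML = LK·sin K/sin M ≈ 31.205.
Median from L: ½√(2·ML² + 2·LK² − KM²) ≈ 13.438.

13.44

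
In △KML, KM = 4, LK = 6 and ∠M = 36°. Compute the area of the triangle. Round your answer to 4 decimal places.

10.2936

Law of sines: sin L = KM·sin M/LK ≈ 0.39186.
Since LK ≥ KM, only the acute value applies: ∠L ≈ 23.07°.
Then ∠K = 180° − ∠M − ∠L ≈ 120.93°.
Law of sines gives ML = LK·sin K/sin M ≈ 8.7562.
Area = ½·LK·KM·sin K ≈ 10.294.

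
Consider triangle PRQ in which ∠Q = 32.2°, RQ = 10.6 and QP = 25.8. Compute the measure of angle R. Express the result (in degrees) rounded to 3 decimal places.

By the law of cosines, PR² = RQ² + QP² − 2·RQ·QP·cos Q = 315.17, so PR ≈ 17.753.
Law of cosines again: cos R = (PR² + RQ² − QP²)/(2·PR·RQ) ≈ -0.63267, so ∠R ≈ 129.25°.

∠R ≈ 129.248°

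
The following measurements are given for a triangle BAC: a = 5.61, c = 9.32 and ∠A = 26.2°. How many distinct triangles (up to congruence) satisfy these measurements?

c·sin A = 9.32·sin(26.2°) ≈ 4.115.
Since c sin A < a < c (4.115 < 5.61 < 9.32), two triangles exist.

2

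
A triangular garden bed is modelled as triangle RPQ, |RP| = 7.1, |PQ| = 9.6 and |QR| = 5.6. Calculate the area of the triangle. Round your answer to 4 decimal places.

19.7096

Semiperimeter s = (9.6 + 5.6 + 7.1)/2 = 11.15.
Heron's formula: area = √(11.15·1.55·5.55·4.05) ≈ 19.71.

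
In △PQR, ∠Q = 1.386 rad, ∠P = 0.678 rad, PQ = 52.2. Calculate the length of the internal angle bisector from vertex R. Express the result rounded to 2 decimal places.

t_R ≈ 38.95

The third angle is ∠R = π − ∠P − ∠Q = 1.078 rad.
Law of sines: QR = PQ·sin P/sin R ≈ 37.172.
Law of sines: RP = PQ·sin Q/sin R ≈ 58.254.
The bisector from R has length 2·QR·RP·cos(∠R/2)/(QR+RP) ≈ 38.954.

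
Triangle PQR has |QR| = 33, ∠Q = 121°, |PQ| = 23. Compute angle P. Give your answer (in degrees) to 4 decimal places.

By the law of cosines, |RP|² = |PQ|² + |QR|² − 2·|PQ|·|QR|·cos Q = 2399.8, so |RP| ≈ 48.988.
Law of cosines again: cos P = (|RP|² + |PQ|² − |QR|²)/(2·|RP|·|PQ|) ≈ 0.81645, so ∠P ≈ 35.27°.

35.2691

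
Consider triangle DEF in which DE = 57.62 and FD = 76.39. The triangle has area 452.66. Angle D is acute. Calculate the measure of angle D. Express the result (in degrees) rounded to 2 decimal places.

From area = ½·FD·DE·sin D, we get sin D = 2·area/(FD·DE) ≈ 0.20568.
Taking the acute solution, ∠D ≈ 11.87°.

11.87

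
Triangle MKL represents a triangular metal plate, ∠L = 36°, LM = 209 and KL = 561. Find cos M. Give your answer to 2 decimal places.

cos M ≈ -0.60

By the law of cosines, MK² = KL² + LM² − 2·KL·LM·cos L = 1.6869e+05, so MK ≈ 410.72.
Law of cosines again: cos M = (LM² + MK² − KL²)/(2·LM·MK) ≈ -0.59617, so ∠M ≈ 126.60°.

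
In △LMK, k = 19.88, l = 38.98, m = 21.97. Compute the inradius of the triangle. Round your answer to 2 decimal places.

Semiperimeter s = (38.98 + 21.97 + 19.88)/2 = 40.415.
Heron's formula: area = √(40.415·1.435·18.445·20.535) ≈ 148.21.
Inradius = area/s = 148.21/40.415 ≈ 3.6673.

r ≈ 3.67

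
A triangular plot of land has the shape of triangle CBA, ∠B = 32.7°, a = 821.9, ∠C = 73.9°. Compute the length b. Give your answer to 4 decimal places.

The third angle is ∠A = 180° − ∠C − ∠B = 73.40°.
Law of sines: b = a·sin B/sin A ≈ 463.33.

463.3341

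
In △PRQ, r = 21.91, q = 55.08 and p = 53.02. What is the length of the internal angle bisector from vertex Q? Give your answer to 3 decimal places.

By the law of cosines, cos Q = (p² + r² − q²) / (2·p·r) ≈ 0.11077, so ∠Q ≈ 83.64°.
The bisector from Q has length 2·p·r·cos(∠Q/2)/(p+r) ≈ 23.108.

t_Q ≈ 23.108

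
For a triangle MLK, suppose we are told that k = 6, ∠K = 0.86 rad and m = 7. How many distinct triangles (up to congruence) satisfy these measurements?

m·sin K = 7·sin(0.86 rad) ≈ 5.305.
Since m sin K < k < m (5.305 < 6 < 7), two triangles exist.

2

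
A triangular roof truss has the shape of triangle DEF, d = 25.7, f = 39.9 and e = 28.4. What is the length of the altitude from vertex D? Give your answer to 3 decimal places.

Semiperimeter s = (25.7 + 28.4 + 39.9)/2 = 47.
Heron's formula: area = √(47·21.3·18.6·7.1) ≈ 363.6.
The altitude from D has length 2·area/d ≈ 28.296.

28.296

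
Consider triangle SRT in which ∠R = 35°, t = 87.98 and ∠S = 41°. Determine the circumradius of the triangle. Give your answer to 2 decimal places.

45.34

The third angle is ∠T = 180° − ∠S − ∠R = 104.00°.
Law of sines: s = t·sin S/sin T ≈ 59.487.
Law of sines: r = t·sin R/sin T ≈ 52.008.
Circumradius = t/(2 sin T) ≈ 45.337.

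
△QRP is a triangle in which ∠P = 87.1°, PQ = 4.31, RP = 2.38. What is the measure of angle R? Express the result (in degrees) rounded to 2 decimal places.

By the law of cosines, QR² = RP² + PQ² − 2·RP·PQ·cos P = 23.203, so QR ≈ 4.8169.
Law of cosines again: cos R = (QR² + RP² − PQ²)/(2·QR·RP) ≈ 0.44882, so ∠R ≈ 63.33°.

∠R ≈ 63.33°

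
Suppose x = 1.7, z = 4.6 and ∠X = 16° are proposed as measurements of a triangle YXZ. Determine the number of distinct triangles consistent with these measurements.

z·sin X = 4.6·sin(16°) ≈ 1.268.
Since z sin X < x < z (1.268 < 1.7 < 4.6), two triangles exist.

2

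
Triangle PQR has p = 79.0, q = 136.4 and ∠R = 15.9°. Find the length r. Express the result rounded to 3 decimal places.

By the law of cosines, r² = p² + q² − 2·p·q·cos R = 4119.3, so r ≈ 64.182.

64.182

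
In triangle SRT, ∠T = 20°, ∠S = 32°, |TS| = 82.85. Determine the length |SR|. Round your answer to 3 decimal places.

35.959

The third angle is ∠R = 180° − ∠T − ∠S = 128.00°.
Law of sines: |SR| = |TS|·sin T/sin R ≈ 35.959.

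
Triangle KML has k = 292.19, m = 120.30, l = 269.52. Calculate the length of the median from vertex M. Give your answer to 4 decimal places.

m_M ≈ 274.5724

Median from M: ½√(2·l² + 2·k² − m²) ≈ 274.57.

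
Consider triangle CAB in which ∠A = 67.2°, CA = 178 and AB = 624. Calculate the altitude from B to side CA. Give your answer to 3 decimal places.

h_B ≈ 575.243

By the law of cosines, BC² = CA² + AB² − 2·CA·AB·cos A = 3.3498e+05, so BC ≈ 578.77.
Area = ½·CA·AB·sin A ≈ 51197.
The altitude from B has length 2·area/CA ≈ 575.24.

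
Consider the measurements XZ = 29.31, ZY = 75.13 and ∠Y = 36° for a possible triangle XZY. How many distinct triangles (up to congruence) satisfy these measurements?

0

ZY·sin Y = 75.13·sin(36°) ≈ 44.16.
Since XZ = 29.31 < 44.16 = ZY sin Y, no triangle exists.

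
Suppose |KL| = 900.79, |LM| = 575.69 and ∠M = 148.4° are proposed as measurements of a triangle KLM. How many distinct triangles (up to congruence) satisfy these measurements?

1

|LM|·sin M = 575.69·sin(148.4°) ≈ 301.7.
Since ∠M is not acute, a triangle exists only if |KL| > |LM|; here |KL| > |LM|, so there is exactly one triangle.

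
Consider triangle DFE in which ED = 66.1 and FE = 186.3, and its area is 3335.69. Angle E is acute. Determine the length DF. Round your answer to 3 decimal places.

From area = ½·FE·ED·sin E, we get sin E = 2·area/(FE·ED) ≈ 0.54175.
Taking the acute solution, ∠E ≈ 32.80°.
Law of cosines then gives DF ≈ 135.56.

135.556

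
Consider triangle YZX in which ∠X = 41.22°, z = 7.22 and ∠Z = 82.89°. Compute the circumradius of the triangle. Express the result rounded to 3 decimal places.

The third angle is ∠Y = 180° − ∠Z − ∠X = 55.89°.
Law of sines: y = z·sin Y/sin Z ≈ 6.0242.
Law of sines: x = z·sin X/sin Z ≈ 4.7945.
Circumradius = z/(2 sin Z) ≈ 3.638.

R ≈ 3.638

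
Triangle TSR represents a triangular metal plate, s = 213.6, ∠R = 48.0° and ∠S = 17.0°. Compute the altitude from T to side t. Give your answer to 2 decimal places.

158.74

The third angle is ∠T = 180° − ∠S − ∠R = 115.00°.
Law of sines: t = s·sin T/sin S ≈ 662.13.
Law of sines: r = s·sin R/sin S ≈ 542.92.
Area = ½·s·t·sin R ≈ 52552.
The altitude from T has length 2·area/t ≈ 158.74.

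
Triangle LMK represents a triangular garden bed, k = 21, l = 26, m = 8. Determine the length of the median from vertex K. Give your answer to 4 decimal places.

Median from K: ½√(2·l² + 2·m² − k²) ≈ 16.117.

16.1168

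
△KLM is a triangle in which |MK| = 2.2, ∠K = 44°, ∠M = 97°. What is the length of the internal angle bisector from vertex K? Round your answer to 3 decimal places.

The third angle is ∠L = 180° − ∠M − ∠K = 39.00°.
Law of sines: |LM| = |MK|·sin K/sin L ≈ 2.4284.
Law of sines: |KL| = |MK|·sin M/sin L ≈ 3.4698.
The bisector from K has length 2·|MK|·|KL|·cos(∠K/2)/(|MK|+|KL|) ≈ 2.4966.

2.497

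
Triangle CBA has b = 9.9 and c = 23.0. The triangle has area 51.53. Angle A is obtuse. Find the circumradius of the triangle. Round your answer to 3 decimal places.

From area = ½·c·b·sin A, we get sin A = 2·area/(c·b) ≈ 0.45261.
Taking the obtuse solution, ∠A ≈ 153.09°.
Law of cosines then gives a ≈ 32.142.
Circumradius = a/(2 sin A) ≈ 35.507.

R ≈ 35.507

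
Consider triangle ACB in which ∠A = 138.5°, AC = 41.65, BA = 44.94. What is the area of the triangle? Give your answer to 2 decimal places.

620.13

Area = ½·BA·AC·sin A ≈ 620.13.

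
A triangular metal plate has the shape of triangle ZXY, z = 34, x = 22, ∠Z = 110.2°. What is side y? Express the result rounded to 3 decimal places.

19.417

Law of sines: sin X = x·sin Z/z ≈ 0.60726.
Since z ≥ x, only the acute value applies: ∠X ≈ 37.39°.
Then ∠Y = 180° − ∠Z − ∠X ≈ 32.41°.
Law of sines gives y = z·sin Y/sin Z ≈ 19.417.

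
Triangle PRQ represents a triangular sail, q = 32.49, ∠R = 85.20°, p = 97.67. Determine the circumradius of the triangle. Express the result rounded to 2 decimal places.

By the law of cosines, r² = q² + p² − 2·q·p·cos R = 10064, so r ≈ 100.32.
Area = ½·q·p·sin R ≈ 1581.1.
Circumradius = r/(2 sin R) ≈ 50.336.

50.34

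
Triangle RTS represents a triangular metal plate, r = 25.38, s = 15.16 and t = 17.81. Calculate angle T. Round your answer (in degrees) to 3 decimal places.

∠T ≈ 43.653°

By the law of cosines, cos T = (s² + r² − t²) / (2·s·r) ≈ 0.72353, so ∠T ≈ 43.65°.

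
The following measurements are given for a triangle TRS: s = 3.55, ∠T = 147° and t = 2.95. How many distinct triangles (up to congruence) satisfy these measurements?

0

s·sin T = 3.55·sin(147°) ≈ 1.933.
Since ∠T is not acute, a triangle exists only if t > s; here t ≤ s, so there is no triangle.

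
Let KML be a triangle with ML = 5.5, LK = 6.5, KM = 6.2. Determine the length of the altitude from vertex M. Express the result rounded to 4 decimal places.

Semiperimeter s = (5.5 + 6.5 + 6.2)/2 = 9.1.
Heron's formula: area = √(9.1·3.6·2.6·2.9) ≈ 15.717.
The altitude from M has length 2·area/LK ≈ 4.8359.

h_M ≈ 4.8359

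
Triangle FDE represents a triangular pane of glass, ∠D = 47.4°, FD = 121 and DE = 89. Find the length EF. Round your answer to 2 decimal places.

89.35

By the law of cosines, EF² = FD² + DE² − 2·FD·DE·cos D = 7983.4, so EF ≈ 89.35.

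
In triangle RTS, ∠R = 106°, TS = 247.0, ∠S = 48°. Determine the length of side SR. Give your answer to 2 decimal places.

112.64

The third angle is ∠T = 180° − ∠S − ∠R = 26.00°.
Law of sines: SR = TS·sin T/sin R ≈ 112.64.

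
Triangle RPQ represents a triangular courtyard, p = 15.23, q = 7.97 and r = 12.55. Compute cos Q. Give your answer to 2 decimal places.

cos Q ≈ 0.85

By the law of cosines, cos Q = (r² + p² − q²) / (2·r·p) ≈ 0.85262, so ∠Q ≈ 31.50°.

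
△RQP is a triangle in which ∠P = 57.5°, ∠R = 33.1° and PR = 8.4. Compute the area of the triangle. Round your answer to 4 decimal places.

The third angle is ∠Q = 180° − ∠P − ∠R = 89.40°.
Law of sines: QP = PR·sin R/sin Q ≈ 4.5875.
Law of sines: RQ = PR·sin P/sin Q ≈ 7.0849.
Area = ½·PR·QP·sin P ≈ 16.25.

area ≈ 16.2501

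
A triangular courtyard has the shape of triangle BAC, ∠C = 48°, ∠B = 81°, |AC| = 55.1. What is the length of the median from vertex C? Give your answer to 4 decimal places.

The third angle is ∠A = 180° − ∠C − ∠B = 51.00°.
Law of sines: |CB| = |AC|·sin A/sin B ≈ 43.355.
Law of sines: |BA| = |AC|·sin C/sin B ≈ 41.458.
Median from C: ½√(2·|AC|² + 2·|CB|² − |BA|²) ≈ 45.035.

m_C ≈ 45.0347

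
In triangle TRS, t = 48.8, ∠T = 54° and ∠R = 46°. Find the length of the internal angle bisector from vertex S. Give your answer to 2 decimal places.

The third angle is ∠S = 180° − ∠T − ∠R = 80.00°.
Law of sines: r = t·sin R/sin T ≈ 43.391.
Law of sines: s = t·sin S/sin T ≈ 59.404.
The bisector from S has length 2·t·r·cos(∠S/2)/(t+r) ≈ 35.19.

35.19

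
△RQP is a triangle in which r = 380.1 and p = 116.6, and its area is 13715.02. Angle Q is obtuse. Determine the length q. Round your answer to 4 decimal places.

477.1731

From area = ½·p·r·sin Q, we get sin Q = 2·area/(p·r) ≈ 0.61891.
Taking the obtuse solution, ∠Q ≈ 141.76°.
Law of cosines then gives q ≈ 477.17.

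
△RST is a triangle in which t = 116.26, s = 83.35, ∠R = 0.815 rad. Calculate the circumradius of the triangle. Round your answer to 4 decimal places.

By the law of cosines, r² = s² + t² − 2·s·t·cos R = 7171.1, so r ≈ 84.682.
Area = ½·s·t·sin R ≈ 3525.9.
Circumradius = r/(2 sin R) ≈ 58.183.

58.1829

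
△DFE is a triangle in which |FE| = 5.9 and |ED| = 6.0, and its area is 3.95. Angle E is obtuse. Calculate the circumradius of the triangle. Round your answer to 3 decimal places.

From area = ½·|FE|·|ED|·sin E, we get sin E = 2·area/(|FE|·|ED|) ≈ 0.22316.
Taking the obtuse solution, ∠E ≈ 167.11°.
Law of cosines then gives |DF| ≈ 11.825.
Circumradius = |DF|/(2 sin E) ≈ 26.493.

R ≈ 26.493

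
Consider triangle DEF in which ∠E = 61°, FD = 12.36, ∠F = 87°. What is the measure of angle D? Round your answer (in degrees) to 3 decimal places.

The third angle is ∠D = 180° − ∠E − ∠F = 32.00°.

32.000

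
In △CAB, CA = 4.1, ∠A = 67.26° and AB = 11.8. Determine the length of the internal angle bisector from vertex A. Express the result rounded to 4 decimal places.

By the law of cosines, BC² = CA² + AB² − 2·CA·AB·cos A = 118.65, so BC ≈ 10.893.
The bisector from A has length 2·CA·AB·cos(∠A/2)/(CA+AB) ≈ 5.067.

5.0670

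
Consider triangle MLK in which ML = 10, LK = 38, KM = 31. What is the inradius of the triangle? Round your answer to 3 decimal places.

r ≈ 3.086

Semiperimeter s = (38 + 31 + 10)/2 = 39.5.
Heron's formula: area = √(39.5·1.5·8.5·29.5) ≈ 121.89.
Inradius = area/s = 121.89/39.5 ≈ 3.0858.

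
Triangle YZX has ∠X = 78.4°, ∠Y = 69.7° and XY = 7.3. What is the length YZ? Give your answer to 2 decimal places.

The third angle is ∠Z = 180° − ∠X − ∠Y = 31.90°.
Law of sines: YZ = XY·sin X/sin Z ≈ 13.532.

13.53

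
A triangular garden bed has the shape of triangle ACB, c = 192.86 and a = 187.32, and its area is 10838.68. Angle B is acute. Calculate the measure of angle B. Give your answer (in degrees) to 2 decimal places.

∠B ≈ 36.87°

From area = ½·a·c·sin B, we get sin B = 2·area/(a·c) ≈ 0.60004.
Taking the acute solution, ∠B ≈ 36.87°.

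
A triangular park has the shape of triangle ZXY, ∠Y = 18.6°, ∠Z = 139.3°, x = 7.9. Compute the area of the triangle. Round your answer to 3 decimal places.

The third angle is ∠X = 180° − ∠Y − ∠Z = 22.10°.
Law of sines: z = x·sin Z/sin X ≈ 13.693.
Law of sines: y = x·sin Y/sin X ≈ 6.6975.
Area = ½·x·z·sin Y ≈ 17.251.

17.251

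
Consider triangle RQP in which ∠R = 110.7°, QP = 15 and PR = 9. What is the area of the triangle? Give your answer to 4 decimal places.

Law of sines: sin Q = PR·sin R/QP ≈ 0.56127.
Since QP ≥ PR, only the acute value applies: ∠Q ≈ 34.14°.
Then ∠P = 180° − ∠R − ∠Q ≈ 35.16°.
Law of sines gives RQ = QP·sin P/sin R ≈ 9.2333.
Area = ½·QP·PR·sin P ≈ 38.867.

area ≈ 38.8674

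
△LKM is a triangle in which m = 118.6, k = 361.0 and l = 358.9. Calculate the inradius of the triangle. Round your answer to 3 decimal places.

Semiperimeter s = (358.9 + 361 + 118.6)/2 = 419.25.
Heron's formula: area = √(419.25·60.35·58.25·300.65) ≈ 21050.
Inradius = area/s = 21050/419.25 ≈ 50.209.

r ≈ 50.209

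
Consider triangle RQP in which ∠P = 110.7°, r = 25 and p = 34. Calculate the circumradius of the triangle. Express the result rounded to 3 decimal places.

18.173

Law of sines: sin R = r·sin P/p ≈ 0.68783.
Since p ≥ r, only the acute value applies: ∠R ≈ 43.46°.
Then ∠Q = 180° − ∠P − ∠R ≈ 25.84°.
Law of sines gives q = p·sin Q/sin P ≈ 15.843.
Circumradius = p/(2 sin P) ≈ 18.173.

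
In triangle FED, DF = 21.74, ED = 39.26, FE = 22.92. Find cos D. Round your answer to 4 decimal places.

By the law of cosines, cos D = (ED² + DF² − FE²) / (2·ED·DF) ≈ 0.87207, so ∠D ≈ 29.30°.

cos D ≈ 0.8721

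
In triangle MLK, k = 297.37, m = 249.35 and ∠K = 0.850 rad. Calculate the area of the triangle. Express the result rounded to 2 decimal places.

Law of sines: sin M = m·sin K/k ≈ 0.62996.
Since k ≥ m, only the acute value applies: ∠M ≈ 0.682 rad.
Then ∠L = π − ∠K − ∠M ≈ 1.610 rad.
Law of sines gives l = k·sin L/sin K ≈ 395.51.
Area = ½·k·m·sin L ≈ 37046.

area ≈ 37045.99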